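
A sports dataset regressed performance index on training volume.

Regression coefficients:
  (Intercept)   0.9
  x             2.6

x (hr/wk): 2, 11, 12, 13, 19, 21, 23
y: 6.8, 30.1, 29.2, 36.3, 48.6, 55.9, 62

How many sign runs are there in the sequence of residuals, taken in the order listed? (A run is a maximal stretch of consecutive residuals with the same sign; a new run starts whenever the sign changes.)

x=2: ŷ = 0.9 + 2.6·2 = 6.1; e = 6.8 − 6.1 = 0.7
x=11: ŷ = 0.9 + 2.6·11 = 29.5; e = 30.1 − 29.5 = 0.6
x=12: ŷ = 0.9 + 2.6·12 = 32.1; e = 29.2 − 32.1 = -2.9
x=13: ŷ = 0.9 + 2.6·13 = 34.7; e = 36.3 − 34.7 = 1.6
x=19: ŷ = 0.9 + 2.6·19 = 50.3; e = 48.6 − 50.3 = -1.7
x=21: ŷ = 0.9 + 2.6·21 = 55.5; e = 55.9 − 55.5 = 0.4
x=23: ŷ = 0.9 + 2.6·23 = 60.7; e = 62 − 60.7 = 1.3
Signs: + + − + − + +
Runs: +×2, −×1, +×1, −×1, +×2 → 5

5 runs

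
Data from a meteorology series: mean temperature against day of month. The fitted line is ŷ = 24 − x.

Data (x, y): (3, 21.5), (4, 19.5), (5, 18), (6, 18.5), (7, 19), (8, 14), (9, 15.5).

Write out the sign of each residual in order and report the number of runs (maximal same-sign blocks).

5 runs

x=3: ŷ = 24 − 3 = 21; r = 21.5 − 21 = 0.5
x=4: ŷ = 24 − 4 = 20; r = 19.5 − 20 = -0.5
x=5: ŷ = 24 − 5 = 19; r = 18 − 19 = -1
x=6: ŷ = 24 − 6 = 18; r = 18.5 − 18 = 0.5
x=7: ŷ = 24 − 7 = 17; r = 19 − 17 = 2
x=8: ŷ = 24 − 8 = 16; r = 14 − 16 = -2
x=9: ŷ = 24 − 9 = 15; r = 15.5 − 15 = 0.5
Signs: + − − + + − +
Runs: +×1, −×2, +×2, −×1, +×1 → 5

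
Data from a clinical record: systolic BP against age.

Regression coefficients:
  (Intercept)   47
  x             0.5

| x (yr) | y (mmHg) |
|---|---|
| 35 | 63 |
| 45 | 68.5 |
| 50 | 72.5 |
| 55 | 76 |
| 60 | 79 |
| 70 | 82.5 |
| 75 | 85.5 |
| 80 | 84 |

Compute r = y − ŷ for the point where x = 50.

r = 0.5

ŷ = 47 + 0.5·50 = 72
r = 72.5 − 72 = 0.5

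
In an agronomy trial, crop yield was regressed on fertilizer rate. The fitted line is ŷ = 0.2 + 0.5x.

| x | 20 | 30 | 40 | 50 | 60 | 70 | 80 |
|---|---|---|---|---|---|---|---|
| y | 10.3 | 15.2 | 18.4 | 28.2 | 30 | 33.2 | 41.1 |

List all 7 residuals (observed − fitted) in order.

0.1, 0, -1.8, 3, -0.2, -2, 0.9

x=20: ŷ = 0.2 + 0.5·20 = 10.2; r = 10.3 − 10.2 = 0.1
x=30: ŷ = 0.2 + 0.5·30 = 15.2; r = 15.2 − 15.2 = 0
x=40: ŷ = 0.2 + 0.5·40 = 20.2; r = 18.4 − 20.2 = -1.8
x=50: ŷ = 0.2 + 0.5·50 = 25.2; r = 28.2 − 25.2 = 3
x=60: ŷ = 0.2 + 0.5·60 = 30.2; r = 30 − 30.2 = -0.2
x=70: ŷ = 0.2 + 0.5·70 = 35.2; r = 33.2 − 35.2 = -2
x=80: ŷ = 0.2 + 0.5·80 = 40.2; r = 41.1 − 40.2 = 0.9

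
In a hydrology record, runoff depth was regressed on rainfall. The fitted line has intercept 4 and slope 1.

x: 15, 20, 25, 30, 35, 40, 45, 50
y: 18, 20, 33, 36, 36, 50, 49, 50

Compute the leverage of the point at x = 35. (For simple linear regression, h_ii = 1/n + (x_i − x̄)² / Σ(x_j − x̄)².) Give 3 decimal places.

x̄ = (15 + 20 + 25 + 30 + 35 + 40 + 45 + 50)/8 = 32.5
Σ(x − x̄)² = 306.25 + 156.25 + 56.25 + 6.25 + 6.25 + 56.25 + 156.25 + 306.25 = 1050
h = 1/8 + (2.5)²/1050 = 0.125 + 0.00595238 = 0.131

h = 0.131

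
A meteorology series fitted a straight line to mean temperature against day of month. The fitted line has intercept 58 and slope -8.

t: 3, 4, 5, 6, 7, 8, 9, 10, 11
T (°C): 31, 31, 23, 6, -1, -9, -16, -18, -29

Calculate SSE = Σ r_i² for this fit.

t=3: T̂ = 58 − 8·3 = 34; r = 31 − 34 = -3
t=4: T̂ = 58 − 8·4 = 26; r = 31 − 26 = 5
t=5: T̂ = 58 − 8·5 = 18; r = 23 − 18 = 5
t=6: T̂ = 58 − 8·6 = 10; r = 6 − 10 = -4
t=7: T̂ = 58 − 8·7 = 2; r = -1 − 2 = -3
t=8: T̂ = 58 − 8·8 = -6; r = -9 − (-6) = -3
t=9: T̂ = 58 − 8·9 = -14; r = -16 − (-14) = -2
t=10: T̂ = 58 − 8·10 = -22; r = -18 − (-22) = 4
t=11: T̂ = 58 − 8·11 = -30; r = -29 − (-30) = 1
SSE = 9 + 25 + 25 + 16 + 9 + 9 + 4 + 16 + 1 = 114

SSE = 114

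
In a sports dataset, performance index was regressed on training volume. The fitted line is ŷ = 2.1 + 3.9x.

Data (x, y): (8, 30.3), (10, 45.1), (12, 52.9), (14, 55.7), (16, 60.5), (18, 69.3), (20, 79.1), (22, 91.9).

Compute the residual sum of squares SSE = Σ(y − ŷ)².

SSE = 84

x=8: ŷ = 2.1 + 3.9·8 = 33.3; r = 30.3 − 33.3 = -3
x=10: ŷ = 2.1 + 3.9·10 = 41.1; r = 45.1 − 41.1 = 4
x=12: ŷ = 2.1 + 3.9·12 = 48.9; r = 52.9 − 48.9 = 4
x=14: ŷ = 2.1 + 3.9·14 = 56.7; r = 55.7 − 56.7 = -1
x=16: ŷ = 2.1 + 3.9·16 = 64.5; r = 60.5 − 64.5 = -4
x=18: ŷ = 2.1 + 3.9·18 = 72.3; r = 69.3 − 72.3 = -3
x=20: ŷ = 2.1 + 3.9·20 = 80.1; r = 79.1 − 80.1 = -1
x=22: ŷ = 2.1 + 3.9·22 = 87.9; r = 91.9 − 87.9 = 4
SSE = 9 + 16 + 16 + 1 + 16 + 9 + 1 + 16 = 84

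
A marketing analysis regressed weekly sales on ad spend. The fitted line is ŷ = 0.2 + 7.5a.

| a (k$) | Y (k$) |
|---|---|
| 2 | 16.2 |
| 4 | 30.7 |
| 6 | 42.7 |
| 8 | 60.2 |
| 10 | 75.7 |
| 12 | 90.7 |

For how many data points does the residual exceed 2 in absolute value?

1

a=2: ŷ = 0.2 + 7.5·2 = 15.2; r = 16.2 − 15.2 = 1
a=4: ŷ = 0.2 + 7.5·4 = 30.2; r = 30.7 − 30.2 = 0.5
a=6: ŷ = 0.2 + 7.5·6 = 45.2; r = 42.7 − 45.2 = -2.5
a=8: ŷ = 0.2 + 7.5·8 = 60.2; r = 60.2 − 60.2 = 0
a=10: ŷ = 0.2 + 7.5·10 = 75.2; r = 75.7 − 75.2 = 0.5
a=12: ŷ = 0.2 + 7.5·12 = 90.2; r = 90.7 − 90.2 = 0.5
|r| > 2: a=6 (|r|=2.5) → 1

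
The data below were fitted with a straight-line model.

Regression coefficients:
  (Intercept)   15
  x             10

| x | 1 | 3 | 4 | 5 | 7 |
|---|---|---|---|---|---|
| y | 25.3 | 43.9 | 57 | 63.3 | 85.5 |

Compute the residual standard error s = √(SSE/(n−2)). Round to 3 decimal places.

x=1: ŷ = 15 + 10·1 = 25; r = 25.3 − 25 = 0.3
x=3: ŷ = 15 + 10·3 = 45; r = 43.9 − 45 = -1.1
x=4: ŷ = 15 + 10·4 = 55; r = 57 − 55 = 2
x=5: ŷ = 15 + 10·5 = 65; r = 63.3 − 65 = -1.7
x=7: ŷ = 15 + 10·7 = 85; r = 85.5 − 85 = 0.5
SSE = 0.09 + 1.21 + 4 + 2.89 + 0.25 = 8.44
s = √(8.44/3) = √2.81333 ≈ 1.677

s = 1.677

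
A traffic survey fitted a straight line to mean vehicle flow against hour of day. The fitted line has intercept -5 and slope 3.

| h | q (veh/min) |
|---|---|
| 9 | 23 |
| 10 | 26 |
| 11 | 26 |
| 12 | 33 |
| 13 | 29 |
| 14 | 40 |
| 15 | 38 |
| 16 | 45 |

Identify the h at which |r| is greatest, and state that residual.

h=9: ŷ = -5 + 3·9 = 22; r = 23 − 22 = 1
h=10: ŷ = -5 + 3·10 = 25; r = 26 − 25 = 1
h=11: ŷ = -5 + 3·11 = 28; r = 26 − 28 = -2
h=12: ŷ = -5 + 3·12 = 31; r = 33 − 31 = 2
h=13: ŷ = -5 + 3·13 = 34; r = 29 − 34 = -5
h=14: ŷ = -5 + 3·14 = 37; r = 40 − 37 = 3
h=15: ŷ = -5 + 3·15 = 40; r = 38 − 40 = -2
h=16: ŷ = -5 + 3·16 = 43; r = 45 − 43 = 2
Largest |r| is 5 at h = 13, residual -5.

h = 13, r = -5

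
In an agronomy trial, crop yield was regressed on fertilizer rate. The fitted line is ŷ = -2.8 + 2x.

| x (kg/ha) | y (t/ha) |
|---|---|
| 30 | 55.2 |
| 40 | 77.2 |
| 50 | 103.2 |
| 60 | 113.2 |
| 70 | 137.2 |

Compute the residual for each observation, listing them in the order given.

-2, 0, 6, -4, 0

x=30: ŷ = -2.8 + 2·30 = 57.2; r = 55.2 − 57.2 = -2
x=40: ŷ = -2.8 + 2·40 = 77.2; r = 77.2 − 77.2 = 0
x=50: ŷ = -2.8 + 2·50 = 97.2; r = 103.2 − 97.2 = 6
x=60: ŷ = -2.8 + 2·60 = 117.2; r = 113.2 − 117.2 = -4
x=70: ŷ = -2.8 + 2·70 = 137.2; r = 137.2 − 137.2 = 0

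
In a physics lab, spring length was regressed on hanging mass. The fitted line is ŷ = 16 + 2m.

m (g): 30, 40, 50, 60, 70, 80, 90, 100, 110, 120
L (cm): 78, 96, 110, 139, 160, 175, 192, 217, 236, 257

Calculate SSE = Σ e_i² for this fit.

SSE = 84

m=30: ŷ = 16 + 2·30 = 76; e = 78 − 76 = 2
m=40: ŷ = 16 + 2·40 = 96; e = 96 − 96 = 0
m=50: ŷ = 16 + 2·50 = 116; e = 110 − 116 = -6
m=60: ŷ = 16 + 2·60 = 136; e = 139 − 136 = 3
m=70: ŷ = 16 + 2·70 = 156; e = 160 − 156 = 4
m=80: ŷ = 16 + 2·80 = 176; e = 175 − 176 = -1
m=90: ŷ = 16 + 2·90 = 196; e = 192 − 196 = -4
m=100: ŷ = 16 + 2·100 = 216; e = 217 − 216 = 1
m=110: ŷ = 16 + 2·110 = 236; e = 236 − 236 = 0
m=120: ŷ = 16 + 2·120 = 256; e = 257 − 256 = 1
SSE = 4 + 0 + 36 + 9 + 16 + 1 + 16 + 1 + 0 + 1 = 84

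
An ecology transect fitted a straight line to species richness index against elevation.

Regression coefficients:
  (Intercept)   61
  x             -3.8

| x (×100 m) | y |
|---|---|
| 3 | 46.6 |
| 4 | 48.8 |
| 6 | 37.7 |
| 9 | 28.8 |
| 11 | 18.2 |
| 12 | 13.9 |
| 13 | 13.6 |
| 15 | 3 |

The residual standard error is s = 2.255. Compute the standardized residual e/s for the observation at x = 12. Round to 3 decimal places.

ŷ = 61 − 3.8·12 = 15.4
e = 13.9 − 15.4 = -1.5
e/s = -1.5 / 2.255 = -0.665

-0.665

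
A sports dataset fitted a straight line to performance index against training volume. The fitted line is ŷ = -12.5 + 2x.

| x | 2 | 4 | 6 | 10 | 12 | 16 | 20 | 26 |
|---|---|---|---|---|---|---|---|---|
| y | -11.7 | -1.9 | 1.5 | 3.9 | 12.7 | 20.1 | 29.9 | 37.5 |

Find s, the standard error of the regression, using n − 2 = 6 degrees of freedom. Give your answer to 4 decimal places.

s = 2.7544

x=2: ŷ = -12.5 + 2·2 = -8.5; r = -11.7 − (-8.5) = -3.2
x=4: ŷ = -12.5 + 2·4 = -4.5; r = -1.9 − (-4.5) = 2.6
x=6: ŷ = -12.5 + 2·6 = -0.5; r = 1.5 − (-0.5) = 2
x=10: ŷ = -12.5 + 2·10 = 7.5; r = 3.9 − 7.5 = -3.6
x=12: ŷ = -12.5 + 2·12 = 11.5; r = 12.7 − 11.5 = 1.2
x=16: ŷ = -12.5 + 2·16 = 19.5; r = 20.1 − 19.5 = 0.6
x=20: ŷ = -12.5 + 2·20 = 27.5; r = 29.9 − 27.5 = 2.4
x=26: ŷ = -12.5 + 2·26 = 39.5; r = 37.5 − 39.5 = -2
SSE = 10.24 + 6.76 + 4 + 12.96 + 1.44 + 0.36 + 5.76 + 4 = 45.52
s = √(45.52/6) = √7.58667 ≈ 2.7544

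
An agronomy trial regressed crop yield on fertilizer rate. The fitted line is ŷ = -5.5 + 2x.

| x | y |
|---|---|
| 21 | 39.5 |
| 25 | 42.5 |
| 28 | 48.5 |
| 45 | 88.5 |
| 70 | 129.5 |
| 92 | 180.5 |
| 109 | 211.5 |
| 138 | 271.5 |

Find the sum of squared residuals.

SSE = 64

x=21: ŷ = -5.5 + 2·21 = 36.5; e = 39.5 − 36.5 = 3
x=25: ŷ = -5.5 + 2·25 = 44.5; e = 42.5 − 44.5 = -2
x=28: ŷ = -5.5 + 2·28 = 50.5; e = 48.5 − 50.5 = -2
x=45: ŷ = -5.5 + 2·45 = 84.5; e = 88.5 − 84.5 = 4
x=70: ŷ = -5.5 + 2·70 = 134.5; e = 129.5 − 134.5 = -5
x=92: ŷ = -5.5 + 2·92 = 178.5; e = 180.5 − 178.5 = 2
x=109: ŷ = -5.5 + 2·109 = 212.5; e = 211.5 − 212.5 = -1
x=138: ŷ = -5.5 + 2·138 = 270.5; e = 271.5 − 270.5 = 1
SSE = 9 + 4 + 4 + 16 + 25 + 4 + 1 + 1 = 64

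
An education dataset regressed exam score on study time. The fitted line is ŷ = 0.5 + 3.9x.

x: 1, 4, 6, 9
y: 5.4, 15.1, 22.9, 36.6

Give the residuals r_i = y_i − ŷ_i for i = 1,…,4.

1, -1, -1, 1

x=1: ŷ = 0.5 + 3.9·1 = 4.4; r = 5.4 − 4.4 = 1
x=4: ŷ = 0.5 + 3.9·4 = 16.1; r = 15.1 − 16.1 = -1
x=6: ŷ = 0.5 + 3.9·6 = 23.9; r = 22.9 − 23.9 = -1
x=9: ŷ = 0.5 + 3.9·9 = 35.6; r = 36.6 − 35.6 = 1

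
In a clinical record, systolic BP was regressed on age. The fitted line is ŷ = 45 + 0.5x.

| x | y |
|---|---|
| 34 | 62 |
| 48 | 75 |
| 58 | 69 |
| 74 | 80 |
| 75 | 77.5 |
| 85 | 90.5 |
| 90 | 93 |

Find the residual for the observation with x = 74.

r = -2

ŷ = 45 + 0.5·74 = 82
r = 80 − 82 = -2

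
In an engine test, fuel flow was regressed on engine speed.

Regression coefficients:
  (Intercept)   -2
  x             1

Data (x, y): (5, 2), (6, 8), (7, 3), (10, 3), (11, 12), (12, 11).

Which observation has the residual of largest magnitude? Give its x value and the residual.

x = 10, e = -5

x=5: ŷ = -2 + 5 = 3; e = 2 − 3 = -1
x=6: ŷ = -2 + 6 = 4; e = 8 − 4 = 4
x=7: ŷ = -2 + 7 = 5; e = 3 − 5 = -2
x=10: ŷ = -2 + 10 = 8; e = 3 − 8 = -5
x=11: ŷ = -2 + 11 = 9; e = 12 − 9 = 3
x=12: ŷ = -2 + 12 = 10; e = 11 − 10 = 1
Largest |e| is 5 at x = 10, residual -5.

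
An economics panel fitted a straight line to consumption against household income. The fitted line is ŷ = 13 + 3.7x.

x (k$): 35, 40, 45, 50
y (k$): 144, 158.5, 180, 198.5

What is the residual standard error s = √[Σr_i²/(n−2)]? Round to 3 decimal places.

s = 2.121

x=35: ŷ = 13 + 3.7·35 = 142.5; r = 144 − 142.5 = 1.5
x=40: ŷ = 13 + 3.7·40 = 161; r = 158.5 − 161 = -2.5
x=45: ŷ = 13 + 3.7·45 = 179.5; r = 180 − 179.5 = 0.5
x=50: ŷ = 13 + 3.7·50 = 198; r = 198.5 − 198 = 0.5
SSE = 2.25 + 6.25 + 0.25 + 0.25 = 9
s = √(9/2) = √4.5 ≈ 2.121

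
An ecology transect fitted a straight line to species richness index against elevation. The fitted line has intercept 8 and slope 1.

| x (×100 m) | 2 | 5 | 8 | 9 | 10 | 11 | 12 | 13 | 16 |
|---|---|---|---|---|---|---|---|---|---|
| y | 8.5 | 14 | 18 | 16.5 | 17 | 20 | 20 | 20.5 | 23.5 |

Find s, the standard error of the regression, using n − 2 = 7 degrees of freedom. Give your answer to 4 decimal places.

s = 1.1952

x=2: ŷ = 8 + 2 = 10; r = 8.5 − 10 = -1.5
x=5: ŷ = 8 + 5 = 13; r = 14 − 13 = 1
x=8: ŷ = 8 + 8 = 16; r = 18 − 16 = 2
x=9: ŷ = 8 + 9 = 17; r = 16.5 − 17 = -0.5
x=10: ŷ = 8 + 10 = 18; r = 17 − 18 = -1
x=11: ŷ = 8 + 11 = 19; r = 20 − 19 = 1
x=12: ŷ = 8 + 12 = 20; r = 20 − 20 = 0
x=13: ŷ = 8 + 13 = 21; r = 20.5 − 21 = -0.5
x=16: ŷ = 8 + 16 = 24; r = 23.5 − 24 = -0.5
SSE = 2.25 + 1 + 4 + 0.25 + 1 + 1 + 0 + 0.25 + 0.25 = 10
s = √(10/7) = √1.42857 ≈ 1.1952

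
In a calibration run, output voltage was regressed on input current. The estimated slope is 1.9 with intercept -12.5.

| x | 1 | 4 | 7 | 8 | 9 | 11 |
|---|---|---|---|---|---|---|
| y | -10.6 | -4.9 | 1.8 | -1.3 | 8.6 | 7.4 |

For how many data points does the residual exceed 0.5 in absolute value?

x=1: ŷ = -12.5 + 1.9·1 = -10.6; e = -10.6 − (-10.6) = 0
x=4: ŷ = -12.5 + 1.9·4 = -4.9; e = -4.9 − (-4.9) = 0
x=7: ŷ = -12.5 + 1.9·7 = 0.8; e = 1.8 − 0.8 = 1
x=8: ŷ = -12.5 + 1.9·8 = 2.7; e = -1.3 − 2.7 = -4
x=9: ŷ = -12.5 + 1.9·9 = 4.6; e = 8.6 − 4.6 = 4
x=11: ŷ = -12.5 + 1.9·11 = 8.4; e = 7.4 − 8.4 = -1
|e| > 0.5: x=7 (|e|=1), x=8 (|e|=4), x=9 (|e|=4), x=11 (|e|=1) → 4

4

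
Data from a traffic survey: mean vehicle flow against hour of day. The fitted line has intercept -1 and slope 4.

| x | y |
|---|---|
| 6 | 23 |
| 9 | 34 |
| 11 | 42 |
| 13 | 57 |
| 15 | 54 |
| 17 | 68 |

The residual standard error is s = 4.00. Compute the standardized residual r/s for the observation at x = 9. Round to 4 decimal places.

-0.2500

ŷ = -1 + 4·9 = 35
r = 34 − 35 = -1
r/s = -1 / 4.00 = -0.2500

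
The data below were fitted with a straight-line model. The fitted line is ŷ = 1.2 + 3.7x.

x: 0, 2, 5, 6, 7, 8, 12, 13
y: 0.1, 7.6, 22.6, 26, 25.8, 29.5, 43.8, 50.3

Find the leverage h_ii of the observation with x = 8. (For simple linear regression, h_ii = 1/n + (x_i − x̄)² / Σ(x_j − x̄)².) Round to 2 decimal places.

h = 0.14

x̄ = (0 + 2 + 5 + 6 + 7 + 8 + 12 + 13)/8 = 6.625
Σ(x − x̄)² = 43.8906 + 21.3906 + 2.64062 + 0.390625 + 0.140625 + 1.89062 + 28.8906 + 40.6406 = 139.875
h = 1/8 + (1.375)²/139.875 = 0.125 + 0.0135165 = 0.14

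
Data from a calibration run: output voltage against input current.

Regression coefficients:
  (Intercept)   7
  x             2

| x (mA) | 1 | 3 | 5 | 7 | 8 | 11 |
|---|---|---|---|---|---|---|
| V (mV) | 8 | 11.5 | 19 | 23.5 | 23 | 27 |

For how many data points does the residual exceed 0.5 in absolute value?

x=1: ŷ = 7 + 2·1 = 9; e = 8 − 9 = -1
x=3: ŷ = 7 + 2·3 = 13; e = 11.5 − 13 = -1.5
x=5: ŷ = 7 + 2·5 = 17; e = 19 − 17 = 2
x=7: ŷ = 7 + 2·7 = 21; e = 23.5 − 21 = 2.5
x=8: ŷ = 7 + 2·8 = 23; e = 23 − 23 = 0
x=11: ŷ = 7 + 2·11 = 29; e = 27 − 29 = -2
|e| > 0.5: x=1 (|e|=1), x=3 (|e|=1.5), x=5 (|e|=2), x=7 (|e|=2.5), x=11 (|e|=2) → 5

5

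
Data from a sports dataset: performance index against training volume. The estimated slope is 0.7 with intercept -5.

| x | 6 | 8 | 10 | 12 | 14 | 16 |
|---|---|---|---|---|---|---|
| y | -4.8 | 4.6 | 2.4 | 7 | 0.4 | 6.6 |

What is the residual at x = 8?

ŷ = -5 + 0.7·8 = 0.6
e = 4.6 − 0.6 = 4

e = 4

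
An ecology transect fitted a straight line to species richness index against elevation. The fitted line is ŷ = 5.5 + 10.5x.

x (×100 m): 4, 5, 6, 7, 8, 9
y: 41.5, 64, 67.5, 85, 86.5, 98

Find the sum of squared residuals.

x=4: ŷ = 5.5 + 10.5·4 = 47.5; r = 41.5 − 47.5 = -6
x=5: ŷ = 5.5 + 10.5·5 = 58; r = 64 − 58 = 6
x=6: ŷ = 5.5 + 10.5·6 = 68.5; r = 67.5 − 68.5 = -1
x=7: ŷ = 5.5 + 10.5·7 = 79; r = 85 − 79 = 6
x=8: ŷ = 5.5 + 10.5·8 = 89.5; r = 86.5 − 89.5 = -3
x=9: ŷ = 5.5 + 10.5·9 = 100; r = 98 − 100 = -2
SSE = 36 + 36 + 1 + 36 + 9 + 4 = 122

SSE = 122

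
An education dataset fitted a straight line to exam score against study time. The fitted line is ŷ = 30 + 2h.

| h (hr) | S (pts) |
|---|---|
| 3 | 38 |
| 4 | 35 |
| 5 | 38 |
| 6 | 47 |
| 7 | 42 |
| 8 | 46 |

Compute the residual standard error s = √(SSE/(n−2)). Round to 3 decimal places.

h=3: ŷ = 30 + 2·3 = 36; e = 38 − 36 = 2
h=4: ŷ = 30 + 2·4 = 38; e = 35 − 38 = -3
h=5: ŷ = 30 + 2·5 = 40; e = 38 − 40 = -2
h=6: ŷ = 30 + 2·6 = 42; e = 47 − 42 = 5
h=7: ŷ = 30 + 2·7 = 44; e = 42 − 44 = -2
h=8: ŷ = 30 + 2·8 = 46; e = 46 − 46 = 0
SSE = 4 + 9 + 4 + 25 + 4 + 0 = 46
s = √(46/4) = √11.5 ≈ 3.391

s = 3.391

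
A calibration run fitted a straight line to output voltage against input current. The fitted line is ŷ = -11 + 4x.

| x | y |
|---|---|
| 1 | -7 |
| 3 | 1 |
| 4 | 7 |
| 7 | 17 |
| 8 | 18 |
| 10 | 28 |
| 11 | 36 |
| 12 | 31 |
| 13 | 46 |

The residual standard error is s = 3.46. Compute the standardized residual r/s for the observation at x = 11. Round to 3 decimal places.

ŷ = -11 + 4·11 = 33
r = 36 − 33 = 3
r/s = 3 / 3.46 = 0.867

0.867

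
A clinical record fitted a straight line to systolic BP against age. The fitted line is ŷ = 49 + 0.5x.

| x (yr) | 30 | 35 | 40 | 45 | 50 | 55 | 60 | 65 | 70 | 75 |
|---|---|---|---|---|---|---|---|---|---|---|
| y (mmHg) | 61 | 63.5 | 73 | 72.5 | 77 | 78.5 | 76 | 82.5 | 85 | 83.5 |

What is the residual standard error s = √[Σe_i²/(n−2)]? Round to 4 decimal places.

x=30: ŷ = 49 + 0.5·30 = 64; e = 61 − 64 = -3
x=35: ŷ = 49 + 0.5·35 = 66.5; e = 63.5 − 66.5 = -3
x=40: ŷ = 49 + 0.5·40 = 69; e = 73 − 69 = 4
x=45: ŷ = 49 + 0.5·45 = 71.5; e = 72.5 − 71.5 = 1
x=50: ŷ = 49 + 0.5·50 = 74; e = 77 − 74 = 3
x=55: ŷ = 49 + 0.5·55 = 76.5; e = 78.5 − 76.5 = 2
x=60: ŷ = 49 + 0.5·60 = 79; e = 76 − 79 = -3
x=65: ŷ = 49 + 0.5·65 = 81.5; e = 82.5 − 81.5 = 1
x=70: ŷ = 49 + 0.5·70 = 84; e = 85 − 84 = 1
x=75: ŷ = 49 + 0.5·75 = 86.5; e = 83.5 − 86.5 = -3
SSE = 9 + 9 + 16 + 1 + 9 + 4 + 9 + 1 + 1 + 9 = 68
s = √(68/8) = √8.5 ≈ 2.9155

s = 2.9155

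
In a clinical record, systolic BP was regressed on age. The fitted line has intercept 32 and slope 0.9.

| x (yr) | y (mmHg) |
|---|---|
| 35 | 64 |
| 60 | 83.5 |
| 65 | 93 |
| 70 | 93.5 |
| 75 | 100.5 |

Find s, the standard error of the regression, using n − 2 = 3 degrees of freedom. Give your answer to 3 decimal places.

s = 2.309

x=35: ŷ = 32 + 0.9·35 = 63.5; r = 64 − 63.5 = 0.5
x=60: ŷ = 32 + 0.9·60 = 86; r = 83.5 − 86 = -2.5
x=65: ŷ = 32 + 0.9·65 = 90.5; r = 93 − 90.5 = 2.5
x=70: ŷ = 32 + 0.9·70 = 95; r = 93.5 − 95 = -1.5
x=75: ŷ = 32 + 0.9·75 = 99.5; r = 100.5 − 99.5 = 1
SSE = 0.25 + 6.25 + 6.25 + 2.25 + 1 = 16
s = √(16/3) = √5.33333 ≈ 2.309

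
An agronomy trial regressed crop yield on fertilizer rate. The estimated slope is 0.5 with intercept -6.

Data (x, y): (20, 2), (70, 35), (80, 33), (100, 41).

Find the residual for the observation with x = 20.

e = -2

ŷ = -6 + 0.5·20 = 4
e = 2 − 4 = -2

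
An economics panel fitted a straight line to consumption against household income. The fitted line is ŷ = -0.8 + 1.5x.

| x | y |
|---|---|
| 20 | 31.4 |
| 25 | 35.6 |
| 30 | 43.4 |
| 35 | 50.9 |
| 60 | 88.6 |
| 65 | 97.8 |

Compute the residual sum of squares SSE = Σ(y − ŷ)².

x=20: ŷ = -0.8 + 1.5·20 = 29.2; e = 31.4 − 29.2 = 2.2
x=25: ŷ = -0.8 + 1.5·25 = 36.7; e = 35.6 − 36.7 = -1.1
x=30: ŷ = -0.8 + 1.5·30 = 44.2; e = 43.4 − 44.2 = -0.8
x=35: ŷ = -0.8 + 1.5·35 = 51.7; e = 50.9 − 51.7 = -0.8
x=60: ŷ = -0.8 + 1.5·60 = 89.2; e = 88.6 − 89.2 = -0.6
x=65: ŷ = -0.8 + 1.5·65 = 96.7; e = 97.8 − 96.7 = 1.1
SSE = 4.84 + 1.21 + 0.64 + 0.64 + 0.36 + 1.21 = 8.9

SSE = 8.9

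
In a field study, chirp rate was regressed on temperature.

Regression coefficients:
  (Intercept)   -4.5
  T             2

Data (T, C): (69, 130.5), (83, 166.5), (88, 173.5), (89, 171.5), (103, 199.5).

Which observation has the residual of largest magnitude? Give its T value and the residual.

T = 83, e = 5

T=69: Ĉ = -4.5 + 2·69 = 133.5; e = 130.5 − 133.5 = -3
T=83: Ĉ = -4.5 + 2·83 = 161.5; e = 166.5 − 161.5 = 5
T=88: Ĉ = -4.5 + 2·88 = 171.5; e = 173.5 − 171.5 = 2
T=89: Ĉ = -4.5 + 2·89 = 173.5; e = 171.5 − 173.5 = -2
T=103: Ĉ = -4.5 + 2·103 = 201.5; e = 199.5 − 201.5 = -2
Largest |e| is 5 at T = 83, residual 5.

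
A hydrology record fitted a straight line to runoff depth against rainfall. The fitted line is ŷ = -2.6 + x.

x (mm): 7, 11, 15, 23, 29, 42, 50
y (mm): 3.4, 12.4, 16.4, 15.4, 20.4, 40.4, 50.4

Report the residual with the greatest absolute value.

r = -6

x=7: ŷ = -2.6 + 7 = 4.4; r = 3.4 − 4.4 = -1
x=11: ŷ = -2.6 + 11 = 8.4; r = 12.4 − 8.4 = 4
x=15: ŷ = -2.6 + 15 = 12.4; r = 16.4 − 12.4 = 4
x=23: ŷ = -2.6 + 23 = 20.4; r = 15.4 − 20.4 = -5
x=29: ŷ = -2.6 + 29 = 26.4; r = 20.4 − 26.4 = -6
x=42: ŷ = -2.6 + 42 = 39.4; r = 40.4 − 39.4 = 1
x=50: ŷ = -2.6 + 50 = 47.4; r = 50.4 − 47.4 = 3
Largest |r| is 6 at x = 29, residual -6.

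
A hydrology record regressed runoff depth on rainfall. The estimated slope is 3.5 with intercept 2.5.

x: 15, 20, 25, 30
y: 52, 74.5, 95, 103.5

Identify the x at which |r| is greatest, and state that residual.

x = 25, r = 5

x=15: ŷ = 2.5 + 3.5·15 = 55; r = 52 − 55 = -3
x=20: ŷ = 2.5 + 3.5·20 = 72.5; r = 74.5 − 72.5 = 2
x=25: ŷ = 2.5 + 3.5·25 = 90; r = 95 − 90 = 5
x=30: ŷ = 2.5 + 3.5·30 = 107.5; r = 103.5 − 107.5 = -4
Largest |r| is 5 at x = 25, residual 5.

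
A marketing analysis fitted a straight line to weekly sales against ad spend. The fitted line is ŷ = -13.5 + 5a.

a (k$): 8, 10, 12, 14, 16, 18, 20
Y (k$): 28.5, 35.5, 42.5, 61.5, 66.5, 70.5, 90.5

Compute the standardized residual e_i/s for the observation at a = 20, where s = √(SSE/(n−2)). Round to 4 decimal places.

0.9035

a=8: ŷ = -13.5 + 5·8 = 26.5; e = 28.5 − 26.5 = 2
a=10: ŷ = -13.5 + 5·10 = 36.5; e = 35.5 − 36.5 = -1
a=12: ŷ = -13.5 + 5·12 = 46.5; e = 42.5 − 46.5 = -4
a=14: ŷ = -13.5 + 5·14 = 56.5; e = 61.5 − 56.5 = 5
a=16: ŷ = -13.5 + 5·16 = 66.5; e = 66.5 − 66.5 = 0
a=18: ŷ = -13.5 + 5·18 = 76.5; e = 70.5 − 76.5 = -6
a=20: ŷ = -13.5 + 5·20 = 86.5; e = 90.5 − 86.5 = 4
SSE = 4 + 1 + 16 + 25 + 0 + 36 + 16 = 98
s = √(98/5) = 4.42719
e/s = 4 / 4.42719 = 0.9035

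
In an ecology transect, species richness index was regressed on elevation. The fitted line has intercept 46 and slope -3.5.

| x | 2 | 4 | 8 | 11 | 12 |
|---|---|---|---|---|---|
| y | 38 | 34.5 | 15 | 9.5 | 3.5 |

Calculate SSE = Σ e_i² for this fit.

x=2: ŷ = 46 − 3.5·2 = 39; e = 38 − 39 = -1
x=4: ŷ = 46 − 3.5·4 = 32; e = 34.5 − 32 = 2.5
x=8: ŷ = 46 − 3.5·8 = 18; e = 15 − 18 = -3
x=11: ŷ = 46 − 3.5·11 = 7.5; e = 9.5 − 7.5 = 2
x=12: ŷ = 46 − 3.5·12 = 4; e = 3.5 − 4 = -0.5
SSE = 1 + 6.25 + 9 + 4 + 0.25 = 20.5

SSE = 20.5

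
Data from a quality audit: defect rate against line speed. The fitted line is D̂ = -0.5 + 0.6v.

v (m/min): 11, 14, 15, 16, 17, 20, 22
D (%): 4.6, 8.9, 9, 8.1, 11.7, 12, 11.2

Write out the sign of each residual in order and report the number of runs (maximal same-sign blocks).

v=11: D̂ = -0.5 + 0.6·11 = 6.1; r = 4.6 − 6.1 = -1.5
v=14: D̂ = -0.5 + 0.6·14 = 7.9; r = 8.9 − 7.9 = 1
v=15: D̂ = -0.5 + 0.6·15 = 8.5; r = 9 − 8.5 = 0.5
v=16: D̂ = -0.5 + 0.6·16 = 9.1; r = 8.1 − 9.1 = -1
v=17: D̂ = -0.5 + 0.6·17 = 9.7; r = 11.7 − 9.7 = 2
v=20: D̂ = -0.5 + 0.6·20 = 11.5; r = 12 − 11.5 = 0.5
v=22: D̂ = -0.5 + 0.6·22 = 12.7; r = 11.2 − 12.7 = -1.5
Signs: − + + − + + −
Runs: −×1, +×2, −×1, +×2, −×1 → 5

5 runs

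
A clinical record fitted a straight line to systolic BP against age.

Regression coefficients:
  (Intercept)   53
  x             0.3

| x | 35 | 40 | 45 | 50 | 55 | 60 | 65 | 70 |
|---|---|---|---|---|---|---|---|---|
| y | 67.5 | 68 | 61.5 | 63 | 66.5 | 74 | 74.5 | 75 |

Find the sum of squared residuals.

x=35: ŷ = 53 + 0.3·35 = 63.5; e = 67.5 − 63.5 = 4
x=40: ŷ = 53 + 0.3·40 = 65; e = 68 − 65 = 3
x=45: ŷ = 53 + 0.3·45 = 66.5; e = 61.5 − 66.5 = -5
x=50: ŷ = 53 + 0.3·50 = 68; e = 63 − 68 = -5
x=55: ŷ = 53 + 0.3·55 = 69.5; e = 66.5 − 69.5 = -3
x=60: ŷ = 53 + 0.3·60 = 71; e = 74 − 71 = 3
x=65: ŷ = 53 + 0.3·65 = 72.5; e = 74.5 − 72.5 = 2
x=70: ŷ = 53 + 0.3·70 = 74; e = 75 − 74 = 1
SSE = 16 + 9 + 25 + 25 + 9 + 9 + 4 + 1 = 98

SSE = 98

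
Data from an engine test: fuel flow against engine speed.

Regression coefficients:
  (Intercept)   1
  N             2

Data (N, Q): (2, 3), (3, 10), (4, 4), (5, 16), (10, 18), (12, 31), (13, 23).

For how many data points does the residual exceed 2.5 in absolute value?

6

N=2: ŷ = 1 + 2·2 = 5; e = 3 − 5 = -2
N=3: ŷ = 1 + 2·3 = 7; e = 10 − 7 = 3
N=4: ŷ = 1 + 2·4 = 9; e = 4 − 9 = -5
N=5: ŷ = 1 + 2·5 = 11; e = 16 − 11 = 5
N=10: ŷ = 1 + 2·10 = 21; e = 18 − 21 = -3
N=12: ŷ = 1 + 2·12 = 25; e = 31 − 25 = 6
N=13: ŷ = 1 + 2·13 = 27; e = 23 − 27 = -4
|e| > 2.5: N=3 (|e|=3), N=4 (|e|=5), N=5 (|e|=5), N=10 (|e|=3), N=12 (|e|=6), N=13 (|e|=4) → 6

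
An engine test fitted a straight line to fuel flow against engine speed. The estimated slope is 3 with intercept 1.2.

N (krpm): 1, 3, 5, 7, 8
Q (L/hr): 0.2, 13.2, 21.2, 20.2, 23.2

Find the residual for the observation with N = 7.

Q̂ = 1.2 + 3·7 = 22.2
r = 20.2 − 22.2 = -2

r = -2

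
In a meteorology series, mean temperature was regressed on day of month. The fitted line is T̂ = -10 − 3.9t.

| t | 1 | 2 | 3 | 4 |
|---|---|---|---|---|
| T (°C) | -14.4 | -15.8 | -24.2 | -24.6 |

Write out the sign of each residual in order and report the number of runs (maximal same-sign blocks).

4 runs

t=1: T̂ = -10 − 3.9·1 = -13.9; r = -14.4 − (-13.9) = -0.5
t=2: T̂ = -10 − 3.9·2 = -17.8; r = -15.8 − (-17.8) = 2
t=3: T̂ = -10 − 3.9·3 = -21.7; r = -24.2 − (-21.7) = -2.5
t=4: T̂ = -10 − 3.9·4 = -25.6; r = -24.6 − (-25.6) = 1
Signs: − + − +
Runs: −×1, +×1, −×1, +×1 → 4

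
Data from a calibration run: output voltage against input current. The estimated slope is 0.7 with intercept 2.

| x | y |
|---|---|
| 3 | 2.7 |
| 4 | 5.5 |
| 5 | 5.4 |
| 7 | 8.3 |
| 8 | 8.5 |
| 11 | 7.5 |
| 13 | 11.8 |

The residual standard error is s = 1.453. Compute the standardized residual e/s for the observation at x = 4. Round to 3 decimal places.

ŷ = 2 + 0.7·4 = 4.8
e = 5.5 − 4.8 = 0.7
e/s = 0.7 / 1.453 = 0.482

0.482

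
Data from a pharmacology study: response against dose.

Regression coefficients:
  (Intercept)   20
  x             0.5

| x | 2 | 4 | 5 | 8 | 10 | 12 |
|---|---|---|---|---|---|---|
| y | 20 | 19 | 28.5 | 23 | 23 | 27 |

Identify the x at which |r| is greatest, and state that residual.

x = 5, r = 6

x=2: ŷ = 20 + 0.5·2 = 21; r = 20 − 21 = -1
x=4: ŷ = 20 + 0.5·4 = 22; r = 19 − 22 = -3
x=5: ŷ = 20 + 0.5·5 = 22.5; r = 28.5 − 22.5 = 6
x=8: ŷ = 20 + 0.5·8 = 24; r = 23 − 24 = -1
x=10: ŷ = 20 + 0.5·10 = 25; r = 23 − 25 = -2
x=12: ŷ = 20 + 0.5·12 = 26; r = 27 − 26 = 1
Largest |r| is 6 at x = 5, residual 6.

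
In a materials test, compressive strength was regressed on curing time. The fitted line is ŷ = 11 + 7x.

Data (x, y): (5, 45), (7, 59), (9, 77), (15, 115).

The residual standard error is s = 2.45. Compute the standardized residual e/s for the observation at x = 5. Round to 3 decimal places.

-0.408

ŷ = 11 + 7·5 = 46
e = 45 − 46 = -1
e/s = -1 / 2.45 = -0.408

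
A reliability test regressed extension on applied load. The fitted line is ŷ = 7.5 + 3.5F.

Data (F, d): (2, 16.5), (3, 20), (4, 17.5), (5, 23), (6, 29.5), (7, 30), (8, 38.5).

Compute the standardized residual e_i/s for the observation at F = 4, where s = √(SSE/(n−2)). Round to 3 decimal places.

F=2: ŷ = 7.5 + 3.5·2 = 14.5; e = 16.5 − 14.5 = 2
F=3: ŷ = 7.5 + 3.5·3 = 18; e = 20 − 18 = 2
F=4: ŷ = 7.5 + 3.5·4 = 21.5; e = 17.5 − 21.5 = -4
F=5: ŷ = 7.5 + 3.5·5 = 25; e = 23 − 25 = -2
F=6: ŷ = 7.5 + 3.5·6 = 28.5; e = 29.5 − 28.5 = 1
F=7: ŷ = 7.5 + 3.5·7 = 32; e = 30 − 32 = -2
F=8: ŷ = 7.5 + 3.5·8 = 35.5; e = 38.5 − 35.5 = 3
SSE = 4 + 4 + 16 + 4 + 1 + 4 + 9 = 42
s = √(42/5) = 2.89828
e/s = -4 / 2.89828 = -1.380

-1.380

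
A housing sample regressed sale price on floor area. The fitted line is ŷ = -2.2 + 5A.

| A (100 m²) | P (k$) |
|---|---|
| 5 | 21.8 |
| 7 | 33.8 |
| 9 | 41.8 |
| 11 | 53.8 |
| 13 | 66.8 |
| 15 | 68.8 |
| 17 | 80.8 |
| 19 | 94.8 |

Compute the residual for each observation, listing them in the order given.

-1, 1, -1, 1, 4, -4, -2, 2

A=5: ŷ = -2.2 + 5·5 = 22.8; e = 21.8 − 22.8 = -1
A=7: ŷ = -2.2 + 5·7 = 32.8; e = 33.8 − 32.8 = 1
A=9: ŷ = -2.2 + 5·9 = 42.8; e = 41.8 − 42.8 = -1
A=11: ŷ = -2.2 + 5·11 = 52.8; e = 53.8 − 52.8 = 1
A=13: ŷ = -2.2 + 5·13 = 62.8; e = 66.8 − 62.8 = 4
A=15: ŷ = -2.2 + 5·15 = 72.8; e = 68.8 − 72.8 = -4
A=17: ŷ = -2.2 + 5·17 = 82.8; e = 80.8 − 82.8 = -2
A=19: ŷ = -2.2 + 5·19 = 92.8; e = 94.8 − 92.8 = 2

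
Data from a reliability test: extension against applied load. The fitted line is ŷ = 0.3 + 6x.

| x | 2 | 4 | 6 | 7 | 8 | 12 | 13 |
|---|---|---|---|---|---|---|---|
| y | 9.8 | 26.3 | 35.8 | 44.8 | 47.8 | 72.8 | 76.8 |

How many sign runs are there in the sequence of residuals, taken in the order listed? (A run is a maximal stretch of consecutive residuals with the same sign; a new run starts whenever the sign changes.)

7 runs

x=2: ŷ = 0.3 + 6·2 = 12.3; e = 9.8 − 12.3 = -2.5
x=4: ŷ = 0.3 + 6·4 = 24.3; e = 26.3 − 24.3 = 2
x=6: ŷ = 0.3 + 6·6 = 36.3; e = 35.8 − 36.3 = -0.5
x=7: ŷ = 0.3 + 6·7 = 42.3; e = 44.8 − 42.3 = 2.5
x=8: ŷ = 0.3 + 6·8 = 48.3; e = 47.8 − 48.3 = -0.5
x=12: ŷ = 0.3 + 6·12 = 72.3; e = 72.8 − 72.3 = 0.5
x=13: ŷ = 0.3 + 6·13 = 78.3; e = 76.8 − 78.3 = -1.5
Signs: − + − + − + −
Runs: −×1, +×1, −×1, +×1, −×1, +×1, −×1 → 7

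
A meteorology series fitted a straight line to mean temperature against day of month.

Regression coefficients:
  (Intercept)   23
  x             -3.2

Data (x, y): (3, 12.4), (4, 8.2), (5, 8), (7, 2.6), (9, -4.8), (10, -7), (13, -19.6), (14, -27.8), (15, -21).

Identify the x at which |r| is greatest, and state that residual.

x = 14, r = -6

x=3: ŷ = 23 − 3.2·3 = 13.4; r = 12.4 − 13.4 = -1
x=4: ŷ = 23 − 3.2·4 = 10.2; r = 8.2 − 10.2 = -2
x=5: ŷ = 23 − 3.2·5 = 7; r = 8 − 7 = 1
x=7: ŷ = 23 − 3.2·7 = 0.6; r = 2.6 − 0.6 = 2
x=9: ŷ = 23 − 3.2·9 = -5.8; r = -4.8 − (-5.8) = 1
x=10: ŷ = 23 − 3.2·10 = -9; r = -7 − (-9) = 2
x=13: ŷ = 23 − 3.2·13 = -18.6; r = -19.6 − (-18.6) = -1
x=14: ŷ = 23 − 3.2·14 = -21.8; r = -27.8 − (-21.8) = -6
x=15: ŷ = 23 − 3.2·15 = -25; r = -21 − (-25) = 4
Largest |r| is 6 at x = 14, residual -6.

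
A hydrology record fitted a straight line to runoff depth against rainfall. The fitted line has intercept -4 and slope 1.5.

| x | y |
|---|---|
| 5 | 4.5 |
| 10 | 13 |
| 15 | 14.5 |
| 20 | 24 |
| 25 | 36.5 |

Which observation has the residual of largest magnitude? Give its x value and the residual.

x=5: ŷ = -4 + 1.5·5 = 3.5; r = 4.5 − 3.5 = 1
x=10: ŷ = -4 + 1.5·10 = 11; r = 13 − 11 = 2
x=15: ŷ = -4 + 1.5·15 = 18.5; r = 14.5 − 18.5 = -4
x=20: ŷ = -4 + 1.5·20 = 26; r = 24 − 26 = -2
x=25: ŷ = -4 + 1.5·25 = 33.5; r = 36.5 − 33.5 = 3
Largest |r| is 4 at x = 15, residual -4.

x = 15, r = -4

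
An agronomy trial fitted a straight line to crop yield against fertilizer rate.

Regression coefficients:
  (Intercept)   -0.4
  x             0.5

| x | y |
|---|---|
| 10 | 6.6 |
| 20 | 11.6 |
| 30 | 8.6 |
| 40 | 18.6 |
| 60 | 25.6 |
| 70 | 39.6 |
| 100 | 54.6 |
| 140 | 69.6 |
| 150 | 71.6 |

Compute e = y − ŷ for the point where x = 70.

e = 5

ŷ = -0.4 + 0.5·70 = 34.6
e = 39.6 − 34.6 = 5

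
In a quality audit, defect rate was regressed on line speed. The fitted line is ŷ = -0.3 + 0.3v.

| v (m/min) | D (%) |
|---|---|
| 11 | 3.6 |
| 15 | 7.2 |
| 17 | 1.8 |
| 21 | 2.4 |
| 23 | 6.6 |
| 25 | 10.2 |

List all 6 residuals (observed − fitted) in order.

0.6, 3, -3, -3.6, 0, 3

v=11: ŷ = -0.3 + 0.3·11 = 3; r = 3.6 − 3 = 0.6
v=15: ŷ = -0.3 + 0.3·15 = 4.2; r = 7.2 − 4.2 = 3
v=17: ŷ = -0.3 + 0.3·17 = 4.8; r = 1.8 − 4.8 = -3
v=21: ŷ = -0.3 + 0.3·21 = 6; r = 2.4 − 6 = -3.6
v=23: ŷ = -0.3 + 0.3·23 = 6.6; r = 6.6 − 6.6 = 0
v=25: ŷ = -0.3 + 0.3·25 = 7.2; r = 10.2 − 7.2 = 3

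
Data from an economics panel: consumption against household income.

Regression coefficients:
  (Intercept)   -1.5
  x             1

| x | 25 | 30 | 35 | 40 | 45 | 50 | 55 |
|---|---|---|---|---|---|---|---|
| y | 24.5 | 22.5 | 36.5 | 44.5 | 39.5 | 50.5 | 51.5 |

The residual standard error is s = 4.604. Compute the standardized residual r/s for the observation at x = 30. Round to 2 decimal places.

-1.30

ŷ = -1.5 + 30 = 28.5
r = 22.5 − 28.5 = -6
r/s = -6 / 4.604 = -1.30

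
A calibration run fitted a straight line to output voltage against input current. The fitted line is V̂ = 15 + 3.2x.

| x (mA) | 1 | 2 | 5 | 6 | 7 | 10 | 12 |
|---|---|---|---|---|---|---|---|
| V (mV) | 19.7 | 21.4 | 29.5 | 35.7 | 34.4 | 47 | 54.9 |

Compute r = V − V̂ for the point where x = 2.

r = 0

V̂ = 15 + 3.2·2 = 21.4
r = 21.4 − 21.4 = 0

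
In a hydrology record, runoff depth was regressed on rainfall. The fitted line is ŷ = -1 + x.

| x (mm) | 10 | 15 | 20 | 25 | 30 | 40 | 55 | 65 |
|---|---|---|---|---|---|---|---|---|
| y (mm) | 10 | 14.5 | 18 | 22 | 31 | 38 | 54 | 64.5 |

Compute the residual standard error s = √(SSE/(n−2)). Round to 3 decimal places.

x=10: ŷ = -1 + 10 = 9; r = 10 − 9 = 1
x=15: ŷ = -1 + 15 = 14; r = 14.5 − 14 = 0.5
x=20: ŷ = -1 + 20 = 19; r = 18 − 19 = -1
x=25: ŷ = -1 + 25 = 24; r = 22 − 24 = -2
x=30: ŷ = -1 + 30 = 29; r = 31 − 29 = 2
x=40: ŷ = -1 + 40 = 39; r = 38 − 39 = -1
x=55: ŷ = -1 + 55 = 54; r = 54 − 54 = 0
x=65: ŷ = -1 + 65 = 64; r = 64.5 − 64 = 0.5
SSE = 1 + 0.25 + 1 + 4 + 4 + 1 + 0 + 0.25 = 11.5
s = √(11.5/6) = √1.91667 ≈ 1.384

s = 1.384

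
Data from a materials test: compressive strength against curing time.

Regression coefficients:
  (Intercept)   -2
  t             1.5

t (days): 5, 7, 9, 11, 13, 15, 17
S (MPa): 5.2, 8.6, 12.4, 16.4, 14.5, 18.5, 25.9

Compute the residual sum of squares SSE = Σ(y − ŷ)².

t=5: ŷ = -2 + 1.5·5 = 5.5; r = 5.2 − 5.5 = -0.3
t=7: ŷ = -2 + 1.5·7 = 8.5; r = 8.6 − 8.5 = 0.1
t=9: ŷ = -2 + 1.5·9 = 11.5; r = 12.4 − 11.5 = 0.9
t=11: ŷ = -2 + 1.5·11 = 14.5; r = 16.4 − 14.5 = 1.9
t=13: ŷ = -2 + 1.5·13 = 17.5; r = 14.5 − 17.5 = -3
t=15: ŷ = -2 + 1.5·15 = 20.5; r = 18.5 − 20.5 = -2
t=17: ŷ = -2 + 1.5·17 = 23.5; r = 25.9 − 23.5 = 2.4
SSE = 0.09 + 0.01 + 0.81 + 3.61 + 9 + 4 + 5.76 = 23.28

SSE = 23.28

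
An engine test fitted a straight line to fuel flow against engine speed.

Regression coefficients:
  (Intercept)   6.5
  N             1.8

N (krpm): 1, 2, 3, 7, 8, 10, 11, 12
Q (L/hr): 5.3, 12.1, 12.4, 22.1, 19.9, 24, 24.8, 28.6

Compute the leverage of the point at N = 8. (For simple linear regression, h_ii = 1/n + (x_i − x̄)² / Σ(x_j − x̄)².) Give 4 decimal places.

h = 0.1373

N̄ = (1 + 2 + 3 + 7 + 8 + 10 + 11 + 12)/8 = 6.75
Σ(N − N̄)² = 33.0625 + 22.5625 + 14.0625 + 0.0625 + 1.5625 + 10.5625 + 18.0625 + 27.5625 = 127.5
h = 1/8 + (1.25)²/127.5 = 0.125 + 0.0122549 = 0.1373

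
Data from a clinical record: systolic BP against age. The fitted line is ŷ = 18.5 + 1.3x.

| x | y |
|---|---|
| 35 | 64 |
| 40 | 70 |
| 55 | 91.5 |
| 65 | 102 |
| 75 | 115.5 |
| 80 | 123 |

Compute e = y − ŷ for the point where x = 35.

ŷ = 18.5 + 1.3·35 = 64
e = 64 − 64 = 0

e = 0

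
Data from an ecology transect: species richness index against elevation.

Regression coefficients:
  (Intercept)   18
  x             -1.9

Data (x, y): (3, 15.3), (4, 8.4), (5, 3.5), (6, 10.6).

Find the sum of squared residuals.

x=3: ŷ = 18 − 1.9·3 = 12.3; e = 15.3 − 12.3 = 3
x=4: ŷ = 18 − 1.9·4 = 10.4; e = 8.4 − 10.4 = -2
x=5: ŷ = 18 − 1.9·5 = 8.5; e = 3.5 − 8.5 = -5
x=6: ŷ = 18 − 1.9·6 = 6.6; e = 10.6 − 6.6 = 4
SSE = 9 + 4 + 25 + 16 = 54

SSE = 54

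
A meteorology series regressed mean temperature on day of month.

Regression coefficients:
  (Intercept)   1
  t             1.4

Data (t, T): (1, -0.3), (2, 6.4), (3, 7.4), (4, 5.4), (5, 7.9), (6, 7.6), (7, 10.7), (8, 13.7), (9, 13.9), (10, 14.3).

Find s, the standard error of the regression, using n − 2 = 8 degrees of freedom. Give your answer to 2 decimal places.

s = 1.82

t=1: T̂ = 1 + 1.4·1 = 2.4; e = -0.3 − 2.4 = -2.7
t=2: T̂ = 1 + 1.4·2 = 3.8; e = 6.4 − 3.8 = 2.6
t=3: T̂ = 1 + 1.4·3 = 5.2; e = 7.4 − 5.2 = 2.2
t=4: T̂ = 1 + 1.4·4 = 6.6; e = 5.4 − 6.6 = -1.2
t=5: T̂ = 1 + 1.4·5 = 8; e = 7.9 − 8 = -0.1
t=6: T̂ = 1 + 1.4·6 = 9.4; e = 7.6 − 9.4 = -1.8
t=7: T̂ = 1 + 1.4·7 = 10.8; e = 10.7 − 10.8 = -0.1
t=8: T̂ = 1 + 1.4·8 = 12.2; e = 13.7 − 12.2 = 1.5
t=9: T̂ = 1 + 1.4·9 = 13.6; e = 13.9 − 13.6 = 0.3
t=10: T̂ = 1 + 1.4·10 = 15; e = 14.3 − 15 = -0.7
SSE = 7.29 + 6.76 + 4.84 + 1.44 + 0.01 + 3.24 + 0.01 + 2.25 + 0.09 + 0.49 = 26.42
s = √(26.42/8) = √3.3025 ≈ 1.82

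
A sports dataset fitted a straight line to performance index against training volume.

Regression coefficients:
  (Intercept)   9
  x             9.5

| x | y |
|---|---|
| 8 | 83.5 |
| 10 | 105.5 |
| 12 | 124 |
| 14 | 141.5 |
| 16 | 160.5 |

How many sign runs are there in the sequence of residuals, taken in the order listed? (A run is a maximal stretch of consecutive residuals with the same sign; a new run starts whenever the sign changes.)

x=8: ŷ = 9 + 9.5·8 = 85; e = 83.5 − 85 = -1.5
x=10: ŷ = 9 + 9.5·10 = 104; e = 105.5 − 104 = 1.5
x=12: ŷ = 9 + 9.5·12 = 123; e = 124 − 123 = 1
x=14: ŷ = 9 + 9.5·14 = 142; e = 141.5 − 142 = -0.5
x=16: ŷ = 9 + 9.5·16 = 161; e = 160.5 − 161 = -0.5
Signs: − + + − −
Runs: −×1, +×2, −×2 → 3

3 runs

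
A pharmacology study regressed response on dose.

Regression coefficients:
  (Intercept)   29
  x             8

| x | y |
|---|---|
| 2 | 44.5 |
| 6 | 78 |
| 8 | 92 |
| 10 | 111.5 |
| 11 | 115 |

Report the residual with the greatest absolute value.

e = 2.5

x=2: ŷ = 29 + 8·2 = 45; e = 44.5 − 45 = -0.5
x=6: ŷ = 29 + 8·6 = 77; e = 78 − 77 = 1
x=8: ŷ = 29 + 8·8 = 93; e = 92 − 93 = -1
x=10: ŷ = 29 + 8·10 = 109; e = 111.5 − 109 = 2.5
x=11: ŷ = 29 + 8·11 = 117; e = 115 − 117 = -2
Largest |e| is 2.5 at x = 10, residual 2.5.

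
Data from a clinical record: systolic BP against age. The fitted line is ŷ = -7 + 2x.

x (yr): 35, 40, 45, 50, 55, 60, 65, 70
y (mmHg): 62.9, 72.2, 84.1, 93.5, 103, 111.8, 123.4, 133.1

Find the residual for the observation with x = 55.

r = 0

ŷ = -7 + 2·55 = 103
r = 103 − 103 = 0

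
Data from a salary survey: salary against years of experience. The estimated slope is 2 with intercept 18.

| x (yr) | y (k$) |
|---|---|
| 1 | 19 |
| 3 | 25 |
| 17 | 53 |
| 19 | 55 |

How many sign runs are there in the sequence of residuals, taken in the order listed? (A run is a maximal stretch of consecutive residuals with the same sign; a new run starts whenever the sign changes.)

3 runs

x=1: ŷ = 18 + 2·1 = 20; r = 19 − 20 = -1
x=3: ŷ = 18 + 2·3 = 24; r = 25 − 24 = 1
x=17: ŷ = 18 + 2·17 = 52; r = 53 − 52 = 1
x=19: ŷ = 18 + 2·19 = 56; r = 55 − 56 = -1
Signs: − + + −
Runs: −×1, +×2, −×1 → 3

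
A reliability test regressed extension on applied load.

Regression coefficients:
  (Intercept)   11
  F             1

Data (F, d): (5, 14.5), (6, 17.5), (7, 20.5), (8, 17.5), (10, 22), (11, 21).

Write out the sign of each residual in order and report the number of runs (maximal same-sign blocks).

5 runs

F=5: ŷ = 11 + 5 = 16; r = 14.5 − 16 = -1.5
F=6: ŷ = 11 + 6 = 17; r = 17.5 − 17 = 0.5
F=7: ŷ = 11 + 7 = 18; r = 20.5 − 18 = 2.5
F=8: ŷ = 11 + 8 = 19; r = 17.5 − 19 = -1.5
F=10: ŷ = 11 + 10 = 21; r = 22 − 21 = 1
F=11: ŷ = 11 + 11 = 22; r = 21 − 22 = -1
Signs: − + + − + −
Runs: −×1, +×2, −×1, +×1, −×1 → 5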